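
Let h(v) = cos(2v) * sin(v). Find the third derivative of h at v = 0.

Multiply the two series term by term and collect like powers.
From the series, [v^3] h = -13/6; multiply by 3! = 6 to get -13.

-13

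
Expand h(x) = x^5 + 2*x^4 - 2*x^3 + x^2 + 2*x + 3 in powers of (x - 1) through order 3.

16*(x - 1)^3 + 17*(x - 1)^2 + 11*(x - 1) + 7

Apply the Taylor formula c_k = f^(k)(a)/k!.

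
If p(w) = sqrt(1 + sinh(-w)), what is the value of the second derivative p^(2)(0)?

Substitute the inner expansion into the outer series and collect powers.
From the series, [w^2] p = -1/8; multiply by 2! = 2 to get -1/4.

-1/4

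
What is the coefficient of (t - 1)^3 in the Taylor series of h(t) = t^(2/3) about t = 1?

h(1) = 1
h′(1) = 2/3
h′′(1) = -2/9
h′′′(1) = 8/27
So c_3 = h′′′(1)/3! = 4/81.

4/81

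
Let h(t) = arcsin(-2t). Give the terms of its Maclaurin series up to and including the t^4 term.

[t^0] = 0;  [t^1] = -2;  [t^2] = 0;  [t^3] = -4/3;  [t^4] = 0.

-4*t^3/3 - 2*t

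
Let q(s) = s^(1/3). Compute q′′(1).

-2/9

From the series, [(s - 1)^2] q = -1/9; multiply by 2! = 2 to get -2/9.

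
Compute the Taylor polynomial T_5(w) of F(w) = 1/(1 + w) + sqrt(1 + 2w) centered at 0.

Combine the two series term by term.
F(0) = 2
F′(0) = 0
F′′(0) = 1
F′′′(0) = -3
F^(4)(0) = 9
F^(5)(0) = -15
The Taylor polynomial is Σ F^(k)(0)/k! · w^k.

-w^5/8 + 3*w^4/8 - w^3/2 + w^2/2 + 2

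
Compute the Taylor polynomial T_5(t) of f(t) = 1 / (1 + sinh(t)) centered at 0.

-181*t^5/120 + 4*t^4/3 - 7*t^3/6 + t^2 - t + 1

Write 1/(1+u) = 1 - u + u^2 - u^3 + ... and substitute the series for u.
f(0) = 1
f′(0) = -1
f′′(0) = 2
f′′′(0) = -7
f^(4)(0) = 32
f^(5)(0) = -181
Then c_k = f^(k)(0)/k! gives each Taylor coefficient.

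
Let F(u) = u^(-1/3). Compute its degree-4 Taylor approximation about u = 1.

Differentiate repeatedly and evaluate at the center.
[(u - 1)^0] = 1;  [(u - 1)^1] = -1/3;  [(u - 1)^2] = 2/9;  [(u - 1)^3] = -14/81;  [(u - 1)^4] = 35/243.

35*(u - 1)^4/243 - 14*(u - 1)^3/81 + 2*(u - 1)^2/9 - (u - 1)/3 + 1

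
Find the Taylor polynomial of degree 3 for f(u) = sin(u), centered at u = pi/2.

f(pi/2) = 1
f′(pi/2) = 0
f′′(pi/2) = -1
f′′′(pi/2) = 0
The Taylor polynomial is Σ f^(k)(pi/2)/k! · (u - pi/2)^k.

1 - (u - pi/2)^2/2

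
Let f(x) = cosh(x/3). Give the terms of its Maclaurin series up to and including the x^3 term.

x^2/18 + 1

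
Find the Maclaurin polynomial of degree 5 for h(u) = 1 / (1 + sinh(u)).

Use the geometric series for the reciprocal, then substitute.
h(0) = 1
h′(0) = -1
h′′(0) = 2
h′′′(0) = -7
h^(4)(0) = 32
h^(5)(0) = -181

-181*u^5/120 + 4*u^4/3 - 7*u^3/6 + u^2 - u + 1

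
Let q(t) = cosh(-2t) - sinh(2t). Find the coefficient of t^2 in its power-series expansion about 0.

2

Combine the two series term by term.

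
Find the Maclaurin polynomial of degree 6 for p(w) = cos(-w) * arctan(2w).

469*w^5/60 - 11*w^3/3 + 2*w

Multiply the two series term by term and collect like powers.
[w^0] = 0;  [w^1] = 2;  [w^2] = 0;  [w^3] = -11/3;  [w^4] = 0;  [w^5] = 469/60;  [w^6] = 0.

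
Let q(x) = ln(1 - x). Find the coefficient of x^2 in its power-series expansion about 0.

-1/2

q(0) = 0
q′(0) = -1
q′′(0) = -1
So c_2 = q′′(0)/2! = -1/2.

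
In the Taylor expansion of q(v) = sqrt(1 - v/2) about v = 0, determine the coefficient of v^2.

-1/32

q(0) = 1
q′(0) = -1/4
q′′(0) = -1/16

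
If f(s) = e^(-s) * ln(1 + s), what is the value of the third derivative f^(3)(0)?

Multiply the two series term by term and collect like powers.
The coefficient of s^3 in the expansion is 4/3, so f′′′(0) = 3! * (4/3) = 8.

8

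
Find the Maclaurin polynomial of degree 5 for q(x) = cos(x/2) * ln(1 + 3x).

30389*x^5/640 - 315*x^4/16 + 69*x^3/8 - 9*x^2/2 + 3*x

Expand each factor separately, then convolve coefficients.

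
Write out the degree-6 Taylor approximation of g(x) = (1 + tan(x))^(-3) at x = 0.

754*x^6/15 - 157*x^5/5 + 19*x^4 - 11*x^3 + 6*x^2 - 3*x + 1

Substitute the inner expansion into the outer series and collect powers.
g(0) = 1
g′(0) = -3
g′′(0) = 12
g′′′(0) = -66
g^(4)(0) = 456
g^(5)(0) = -3768
g^(6)(0) = 36192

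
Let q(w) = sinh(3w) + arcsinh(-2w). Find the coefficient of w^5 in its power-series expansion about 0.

-3/8

Add the two expansions coefficient-wise.
q(0) = 0
q′(0) = 1
q′′(0) = 0
q′′′(0) = 35
q^(4)(0) = 0
q^(5)(0) = -45
The Taylor polynomial is Σ q^(k)(0)/k! · w^k.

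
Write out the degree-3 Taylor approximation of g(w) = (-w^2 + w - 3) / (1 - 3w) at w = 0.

Distribute the polynomial across the series and collect like powers.
[w^0] = -3;  [w^1] = -8;  [w^2] = -25;  [w^3] = -75.

-75*w^3 - 25*w^2 - 8*w - 3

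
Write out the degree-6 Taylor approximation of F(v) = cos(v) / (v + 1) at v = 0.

Use 1/(1 - r) = Σ r^k on the denominator, then take the Cauchy product.
F(0) = 1
F′(0) = -1
F′′(0) = 1
F′′′(0) = -3
F^(4)(0) = 13
F^(5)(0) = -65
F^(6)(0) = 389

389*v^6/720 - 13*v^5/24 + 13*v^4/24 - v^3/2 + v^2/2 - v + 1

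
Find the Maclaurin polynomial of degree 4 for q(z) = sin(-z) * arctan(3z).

Take the Cauchy product of the two expansions.
[z^0] = 0;  [z^1] = 0;  [z^2] = -3;  [z^3] = 0;  [z^4] = 19/2.

19*z^4/2 - 3*z^2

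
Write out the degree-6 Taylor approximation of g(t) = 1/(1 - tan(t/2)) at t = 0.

61*t^6/1440 + t^5/15 + 5*t^4/48 + t^3/6 + t^2/4 + t/2 + 1

Let u equal the inner series; expand the outer function in u and truncate.
g(0) = 1
g′(0) = 1/2
g′′(0) = 1/2
g′′′(0) = 1
g^(4)(0) = 5/2
g^(5)(0) = 8
g^(6)(0) = 61/2
The Taylor polynomial is Σ g^(k)(0)/k! · t^k.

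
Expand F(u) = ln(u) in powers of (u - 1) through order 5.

(u - 1)^5/5 - (u - 1)^4/4 + (u - 1)^3/3 - (u - 1)^2/2 + (u - 1)

Compute the successive derivatives at the expansion point and divide by k!.
[(u - 1)^0] = 0;  [(u - 1)^1] = 1;  [(u - 1)^2] = -1/2;  [(u - 1)^3] = 1/3;  [(u - 1)^4] = -1/4;  [(u - 1)^5] = 1/5.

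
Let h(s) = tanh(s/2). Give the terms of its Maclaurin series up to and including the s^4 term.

Compute the successive derivatives at the expansion point and divide by k!.

-s^3/24 + s/2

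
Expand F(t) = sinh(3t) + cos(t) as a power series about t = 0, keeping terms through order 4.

t^4/24 + 9*t^3/2 - t^2/2 + 3*t + 1

Expand each term separately and add.
[t^0] = 1;  [t^1] = 3;  [t^2] = -1/2;  [t^3] = 9/2;  [t^4] = 1/24.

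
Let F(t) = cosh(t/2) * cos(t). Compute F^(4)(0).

-7/16

Take the Cauchy product of the two expansions.
From the series, [t^4] F = -7/384; multiply by 4! = 24 to get -7/16.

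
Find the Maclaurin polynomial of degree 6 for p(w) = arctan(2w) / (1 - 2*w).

Use 1/(1 - r) = Σ r^k on the denominator, then take the Cauchy product.
p(0) = 0
p′(0) = 2
p′′(0) = 8
p′′′(0) = 32
p^(4)(0) = 256
p^(5)(0) = 3328
p^(6)(0) = 39936

832*w^6/15 + 416*w^5/15 + 32*w^4/3 + 16*w^3/3 + 4*w^2 + 2*w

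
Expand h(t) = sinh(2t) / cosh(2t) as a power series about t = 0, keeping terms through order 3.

-8*t^3/3 + 2*t

Write the quotient as an unknown series and match coefficients against numerator = denominator · series.
h(0) = 0
h′(0) = 2
h′′(0) = 0
h′′′(0) = -16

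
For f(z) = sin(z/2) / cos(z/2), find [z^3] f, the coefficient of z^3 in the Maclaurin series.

1/24

Divide the numerator series by the denominator series (power-series long division).
f(0) = 0
f′(0) = 1/2
f′′(0) = 0
f′′′(0) = 1/4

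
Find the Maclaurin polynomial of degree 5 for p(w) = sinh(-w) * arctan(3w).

17*w^4/2 - 3*w^2

Multiply the two series term by term and collect like powers.
p(0) = 0
p′(0) = 0
p′′(0) = -6
p′′′(0) = 0
p^(4)(0) = 204
p^(5)(0) = 0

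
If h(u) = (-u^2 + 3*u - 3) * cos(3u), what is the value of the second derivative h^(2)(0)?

25

Shift and add copies of the series according to the polynomial's terms.
The coefficient of u^2 in the expansion is 25/2, so h′′(0) = 2! * (25/2) = 25.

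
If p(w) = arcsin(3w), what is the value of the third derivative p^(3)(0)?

Apply the Taylor formula c_k = f^(k)(a)/k!.
The coefficient of w^3 in the expansion is 9/2, so p′′′(0) = 3! * (9/2) = 27.

27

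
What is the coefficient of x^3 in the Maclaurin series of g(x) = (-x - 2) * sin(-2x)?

Distribute the polynomial across the series and collect like powers.

-8/3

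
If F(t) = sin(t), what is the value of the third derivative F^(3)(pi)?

1

Use the known series and substitute for the argument.
From the series, [(t - pi)^3] F = 1/6; multiply by 3! = 6 to get 1.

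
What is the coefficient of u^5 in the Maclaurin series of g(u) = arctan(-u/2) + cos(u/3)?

Combine the two series term by term.

-1/160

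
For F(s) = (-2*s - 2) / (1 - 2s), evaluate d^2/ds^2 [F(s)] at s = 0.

-24

Multiply each power in the prefactor through the base expansion.
The coefficient of s^2 in the expansion is -12, so F′′(0) = 2! * (-12) = -24.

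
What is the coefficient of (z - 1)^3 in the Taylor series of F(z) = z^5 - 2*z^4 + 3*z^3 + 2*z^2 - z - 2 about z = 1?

5

F(1) = 1
F′(1) = 9
F′′(1) = 18
F′′′(1) = 30
Then c_k = F^(k)(1)/k! gives each Taylor coefficient.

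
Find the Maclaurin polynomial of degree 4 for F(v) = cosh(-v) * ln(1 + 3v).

Write out both Maclaurin series and multiply, keeping only the needed powers.
[v^0] = 0;  [v^1] = 3;  [v^2] = -9/2;  [v^3] = 21/2;  [v^4] = -45/2.

-45*v^4/2 + 21*v^3/2 - 9*v^2/2 + 3*v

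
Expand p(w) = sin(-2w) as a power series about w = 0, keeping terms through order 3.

4*w^3/3 - 2*w

p(0) = 0
p′(0) = -2
p′′(0) = 0
p′′′(0) = 8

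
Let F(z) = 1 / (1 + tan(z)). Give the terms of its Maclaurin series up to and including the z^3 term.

Write 1/(1+u) = 1 - u + u^2 - u^3 + ... and substitute the series for u.

-4*z^3/3 + z^2 - z + 1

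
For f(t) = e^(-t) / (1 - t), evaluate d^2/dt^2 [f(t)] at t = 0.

Use 1/(1 - r) = Σ r^k on the denominator, then take the Cauchy product.
From the series, [t^2] f = 1/2; multiply by 2! = 2 to get 1.

1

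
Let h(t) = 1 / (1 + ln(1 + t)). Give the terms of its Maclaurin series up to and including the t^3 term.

Use the geometric series for the reciprocal, then substitute.
[t^0] = 1;  [t^1] = -1;  [t^2] = 3/2;  [t^3] = -7/3.

-7*t^3/3 + 3*t^2/2 - t + 1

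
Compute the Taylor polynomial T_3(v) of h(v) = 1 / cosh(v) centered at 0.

Divide the numerator series by the denominator series (power-series long division).
h(0) = 1
h′(0) = 0
h′′(0) = -1
h′′′(0) = 0
The Taylor polynomial is Σ h^(k)(0)/k! · v^k.

1 - v^2/2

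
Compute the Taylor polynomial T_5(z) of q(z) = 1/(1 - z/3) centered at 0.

z^5/243 + z^4/81 + z^3/27 + z^2/9 + z/3 + 1

[z^0] = 1;  [z^1] = 1/3;  [z^2] = 1/9;  [z^3] = 1/27;  [z^4] = 1/81;  [z^5] = 1/243.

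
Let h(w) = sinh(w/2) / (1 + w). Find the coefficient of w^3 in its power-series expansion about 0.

25/48

Write out both Maclaurin series and multiply, keeping only the needed powers.
[w^0] = 0;  [w^1] = 1/2;  [w^2] = -1/2;  [w^3] = 25/48.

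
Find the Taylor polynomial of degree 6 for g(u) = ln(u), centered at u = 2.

-(u - 2)^6/384 + (u - 2)^5/160 - (u - 2)^4/64 + (u - 2)^3/24 - (u - 2)^2/8 + (u - 2)/2 + ln(2)

Apply the Taylor formula c_k = f^(k)(a)/k!.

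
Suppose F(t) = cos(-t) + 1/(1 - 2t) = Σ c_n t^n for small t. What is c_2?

Add the two expansions coefficient-wise.
[t^0] = 2;  [t^1] = 2;  [t^2] = 7/2.
So c_2 = F′′(0)/2! = 7/2.

7/2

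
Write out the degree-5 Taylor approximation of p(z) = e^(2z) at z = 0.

p(0) = 1
p′(0) = 2
p′′(0) = 4
p′′′(0) = 8
p^(4)(0) = 16
p^(5)(0) = 32
Dividing each by k! gives the coefficients c_0, ..., c_5.

4*z^5/15 + 2*z^4/3 + 4*z^3/3 + 2*z^2 + 2*z + 1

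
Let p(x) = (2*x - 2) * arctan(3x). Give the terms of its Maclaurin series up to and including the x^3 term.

Shift and add copies of the series according to the polynomial's terms.
p(0) = 0
p′(0) = -6
p′′(0) = 12
p′′′(0) = 108
Dividing each by k! gives the coefficients c_0, ..., c_3.

18*x^3 + 6*x^2 - 6*x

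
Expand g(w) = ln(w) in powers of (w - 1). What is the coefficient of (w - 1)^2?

[(w - 1)^0] = 0;  [(w - 1)^1] = 1;  [(w - 1)^2] = -1/2.
So c_2 = g′′(1)/2! = -1/2.

-1/2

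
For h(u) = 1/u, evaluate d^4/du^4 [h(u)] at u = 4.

From the series, [(u - 4)^4] h = 1/1024; multiply by 4! = 24 to get 3/128.

3/128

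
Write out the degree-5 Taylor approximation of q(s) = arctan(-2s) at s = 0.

-32*s^5/5 + 8*s^3/3 - 2*s

q(0) = 0
q′(0) = -2
q′′(0) = 0
q′′′(0) = 16
q^(4)(0) = 0
q^(5)(0) = -768
Then c_k = q^(k)(0)/k! gives each Taylor coefficient.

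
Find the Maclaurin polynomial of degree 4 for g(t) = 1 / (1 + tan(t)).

Expand as Σ (-1)^k u^k with u equal to the inner function's series.

5*t^4/3 - 4*t^3/3 + t^2 - t + 1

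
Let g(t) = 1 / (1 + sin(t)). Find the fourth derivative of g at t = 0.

16

Write 1/(1+u) = 1 - u + u^2 - u^3 + ... and substitute the series for u.
The coefficient of t^4 in the expansion is 2/3, so g^(4)(0) = 4! * (2/3) = 16.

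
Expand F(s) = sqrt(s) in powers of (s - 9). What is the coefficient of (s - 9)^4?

Use the known series and substitute for the argument.
So c_4 = F^(4)(9)/4! = -5/279936.

-5/279936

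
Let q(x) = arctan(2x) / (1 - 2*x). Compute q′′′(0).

32

Use 1/(1 - r) = Σ r^k on the denominator, then take the Cauchy product.
From the series, [x^3] q = 16/3; multiply by 3! = 6 to get 32.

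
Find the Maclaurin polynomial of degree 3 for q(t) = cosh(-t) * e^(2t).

7*t^3/3 + 5*t^2/2 + 2*t + 1

Take the Cauchy product of the two expansions.
[t^0] = 1;  [t^1] = 2;  [t^2] = 5/2;  [t^3] = 7/3.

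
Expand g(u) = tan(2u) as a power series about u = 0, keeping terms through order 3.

[u^0] = 0;  [u^1] = 2;  [u^2] = 0;  [u^3] = 8/3.

8*u^3/3 + 2*u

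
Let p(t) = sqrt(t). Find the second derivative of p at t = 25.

-1/500

The coefficient of (t - 25)^2 in the expansion is -1/1000, so p′′(25) = 2! * (-1/1000) = -1/500.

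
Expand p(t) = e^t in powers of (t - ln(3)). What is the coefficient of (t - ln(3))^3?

1/2

Compute the successive derivatives at the expansion point and divide by k!.
[(t - ln(3))^0] = 3;  [(t - ln(3))^1] = 3;  [(t - ln(3))^2] = 3/2;  [(t - ln(3))^3] = 1/2.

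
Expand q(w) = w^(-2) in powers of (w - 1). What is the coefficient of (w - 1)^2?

3

q(1) = 1
q′(1) = -2
q′′(1) = 6
Then c_k = q^(k)(1)/k! gives each Taylor coefficient.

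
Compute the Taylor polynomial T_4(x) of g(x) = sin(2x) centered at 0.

g(0) = 0
g′(0) = 2
g′′(0) = 0
g′′′(0) = -8
g^(4)(0) = 0
Dividing each by k! gives the coefficients c_0, ..., c_4.

-4*x^3/3 + 2*x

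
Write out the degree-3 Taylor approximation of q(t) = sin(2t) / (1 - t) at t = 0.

2*t^3/3 + 2*t^2 + 2*t

Multiply the two series term by term and collect like powers.
q(0) = 0
q′(0) = 2
q′′(0) = 4
q′′′(0) = 4
Dividing each by k! gives the coefficients c_0, ..., c_3.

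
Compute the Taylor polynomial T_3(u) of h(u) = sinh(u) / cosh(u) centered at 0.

Invert the denominator's series and multiply.
[u^0] = 0;  [u^1] = 1;  [u^2] = 0;  [u^3] = -1/3.

-u^3/3 + u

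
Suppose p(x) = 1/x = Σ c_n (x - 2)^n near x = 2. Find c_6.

1/128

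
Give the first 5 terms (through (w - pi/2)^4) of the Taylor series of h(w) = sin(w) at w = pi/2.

(w - pi/2)^4/24 - (w - pi/2)^2/2 + 1

[(w - pi/2)^0] = 1;  [(w - pi/2)^1] = 0;  [(w - pi/2)^2] = -1/2;  [(w - pi/2)^3] = 0;  [(w - pi/2)^4] = 1/24.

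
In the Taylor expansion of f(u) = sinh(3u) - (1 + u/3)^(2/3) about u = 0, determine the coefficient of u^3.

19675/4374

Add the two expansions coefficient-wise.
[u^0] = -1;  [u^1] = 25/9;  [u^2] = 1/81;  [u^3] = 19675/4374.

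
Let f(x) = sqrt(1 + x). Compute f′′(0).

-1/4

Apply the Taylor formula c_k = f^(k)(a)/k!.
From the series, [x^2] f = -1/8; multiply by 2! = 2 to get -1/4.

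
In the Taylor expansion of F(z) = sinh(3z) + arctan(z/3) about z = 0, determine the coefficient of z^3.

727/162

Combine the two series term by term.
F(0) = 0
F′(0) = 10/3
F′′(0) = 0
F′′′(0) = 727/27
The Taylor polynomial is Σ F^(k)(0)/k! · z^k.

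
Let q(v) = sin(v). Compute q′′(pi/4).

Apply the Taylor formula c_k = f^(k)(a)/k!.
The coefficient of (v - pi/4)^2 in the expansion is -sqrt(2)/4, so q′′(pi/4) = 2! * (-sqrt(2)/4) = -sqrt(2)/2.

-sqrt(2)/2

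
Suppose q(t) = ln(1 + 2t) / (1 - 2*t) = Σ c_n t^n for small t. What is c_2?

2

Multiply the numerator's expansion by the denominator's geometric series.
So c_2 = q′′(0)/2! = 2.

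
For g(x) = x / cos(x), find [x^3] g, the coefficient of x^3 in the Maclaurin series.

Write the quotient as an unknown series and match coefficients against numerator = denominator · series.
g(0) = 0
g′(0) = 1
g′′(0) = 0
g′′′(0) = 3
Then c_k = g^(k)(0)/k! gives each Taylor coefficient.

1/2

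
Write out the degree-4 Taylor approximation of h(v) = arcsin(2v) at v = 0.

Differentiate repeatedly and evaluate at the center.
h(0) = 0
h′(0) = 2
h′′(0) = 0
h′′′(0) = 8
h^(4)(0) = 0

4*v^3/3 + 2*v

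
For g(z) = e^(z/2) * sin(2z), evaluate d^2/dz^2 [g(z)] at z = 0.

Take the Cauchy product of the two expansions.
The coefficient of z^2 in the expansion is 1, so g′′(0) = 2! * (1) = 2.

2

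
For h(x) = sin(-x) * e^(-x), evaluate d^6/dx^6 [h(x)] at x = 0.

Write out both Maclaurin series and multiply, keeping only the needed powers.
From the series, [x^6] h = -1/90; multiply by 6! = 720 to get -8.

-8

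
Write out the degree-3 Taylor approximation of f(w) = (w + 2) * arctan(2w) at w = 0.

-16*w^3/3 + 2*w^2 + 4*w

Multiply each power in the prefactor through the base expansion.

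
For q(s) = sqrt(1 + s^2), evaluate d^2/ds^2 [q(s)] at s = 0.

1

Use the known series and substitute for the argument.
The coefficient of s^2 in the expansion is 1/2, so q′′(0) = 2! * (1/2) = 1.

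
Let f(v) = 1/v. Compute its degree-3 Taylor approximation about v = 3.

-(v - 3)^3/81 + (v - 3)^2/27 - (v - 3)/9 + 1/3

f(3) = 1/3
f′(3) = -1/9
f′′(3) = 2/27
f′′′(3) = -2/27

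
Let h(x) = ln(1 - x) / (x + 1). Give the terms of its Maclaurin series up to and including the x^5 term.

-47*x^5/60 + 7*x^4/12 - 5*x^3/6 + x^2/2 - x

Multiply the numerator's expansion by the denominator's geometric series.
[x^0] = 0;  [x^1] = -1;  [x^2] = 1/2;  [x^3] = -5/6;  [x^4] = 7/12;  [x^5] = -47/60.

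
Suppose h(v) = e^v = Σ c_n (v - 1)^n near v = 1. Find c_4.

Differentiate repeatedly and evaluate at the center.
[(v - 1)^0] = e;  [(v - 1)^1] = e;  [(v - 1)^2] = e/2;  [(v - 1)^3] = e/6;  [(v - 1)^4] = e/24.

e/24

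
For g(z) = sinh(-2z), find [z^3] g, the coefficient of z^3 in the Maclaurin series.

-4/3

g(0) = 0
g′(0) = -2
g′′(0) = 0
g′′′(0) = -8
So c_3 = g′′′(0)/3! = -4/3.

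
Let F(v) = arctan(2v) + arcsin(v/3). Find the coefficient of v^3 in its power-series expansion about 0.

-431/162

Combine the two series term by term.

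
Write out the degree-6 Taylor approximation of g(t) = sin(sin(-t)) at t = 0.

Substitute the inner expansion into the outer series and collect powers.

-t^5/10 + t^3/3 - t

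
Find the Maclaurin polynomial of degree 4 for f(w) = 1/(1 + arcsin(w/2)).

w^4/12 - 7*w^3/48 + w^2/4 - w/2 + 1

Let u equal the inner series; expand the outer function in u and truncate.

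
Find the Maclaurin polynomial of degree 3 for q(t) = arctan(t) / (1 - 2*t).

Expand 1/(denominator) as a geometric series and multiply by the numerator's series.
q(0) = 0
q′(0) = 1
q′′(0) = 4
q′′′(0) = 22
Dividing each by k! gives the coefficients c_0, ..., c_3.

11*t^3/3 + 2*t^2 + t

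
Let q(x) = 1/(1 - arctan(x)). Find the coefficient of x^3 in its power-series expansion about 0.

2/3

Compose series: expand the inner function first, then feed it into the outer expansion.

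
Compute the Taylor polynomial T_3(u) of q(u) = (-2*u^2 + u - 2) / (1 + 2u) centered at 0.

24*u^3 - 12*u^2 + 5*u - 2

Shift and add copies of the series according to the polynomial's terms.
q(0) = -2
q′(0) = 5
q′′(0) = -24
q′′′(0) = 144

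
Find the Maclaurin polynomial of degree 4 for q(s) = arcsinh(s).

-s^3/6 + s

q(0) = 0
q′(0) = 1
q′′(0) = 0
q′′′(0) = -1
q^(4)(0) = 0
The Taylor polynomial is Σ q^(k)(0)/k! · s^k.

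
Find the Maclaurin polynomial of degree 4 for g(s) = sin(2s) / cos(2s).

Write the quotient as an unknown series and match coefficients against numerator = denominator · series.
g(0) = 0
g′(0) = 2
g′′(0) = 0
g′′′(0) = 16
g^(4)(0) = 0

8*s^3/3 + 2*s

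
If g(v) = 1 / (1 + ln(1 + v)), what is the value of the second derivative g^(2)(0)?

Use the geometric series for the reciprocal, then substitute.
From the series, [v^2] g = 3/2; multiply by 2! = 2 to get 3.

3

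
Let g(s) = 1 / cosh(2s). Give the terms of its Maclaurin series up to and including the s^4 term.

10*s^4/3 - 2*s^2 + 1

Invert the denominator's series and multiply.
g(0) = 1
g′(0) = 0
g′′(0) = -4
g′′′(0) = 0
g^(4)(0) = 80
Dividing each by k! gives the coefficients c_0, ..., c_4.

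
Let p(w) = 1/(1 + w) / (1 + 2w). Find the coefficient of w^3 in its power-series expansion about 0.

-15

Write out both Maclaurin series and multiply, keeping only the needed powers.
p(0) = 1
p′(0) = -3
p′′(0) = 14
p′′′(0) = -90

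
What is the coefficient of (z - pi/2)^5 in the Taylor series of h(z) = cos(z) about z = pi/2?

-1/120

Compute the successive derivatives at the expansion point and divide by k!.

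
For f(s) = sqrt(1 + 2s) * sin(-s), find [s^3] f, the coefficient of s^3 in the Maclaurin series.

2/3

Take the Cauchy product of the two expansions.
[s^0] = 0;  [s^1] = -1;  [s^2] = -1;  [s^3] = 2/3.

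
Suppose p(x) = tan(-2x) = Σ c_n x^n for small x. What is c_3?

Compute the successive derivatives at the expansion point and divide by k!.
p(0) = 0
p′(0) = -2
p′′(0) = 0
p′′′(0) = -16

-8/3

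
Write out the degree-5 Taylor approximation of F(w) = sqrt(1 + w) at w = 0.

F(0) = 1
F′(0) = 1/2
F′′(0) = -1/4
F′′′(0) = 3/8
F^(4)(0) = -15/16
F^(5)(0) = 105/32

7*w^5/256 - 5*w^4/128 + w^3/16 - w^2/8 + w/2 + 1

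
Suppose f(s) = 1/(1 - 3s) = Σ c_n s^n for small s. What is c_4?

81

c_4 = f^(4)(0)/4! = 81.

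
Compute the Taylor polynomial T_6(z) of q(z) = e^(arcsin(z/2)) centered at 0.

Substitute the inner expansion into the outer series and collect powers.

17*z^6/9216 + z^5/192 + 5*z^4/384 + z^3/24 + z^2/8 + z/2 + 1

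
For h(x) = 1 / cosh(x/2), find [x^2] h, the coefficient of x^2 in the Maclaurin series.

Write the quotient as an unknown series and match coefficients against numerator = denominator · series.
So c_2 = h′′(0)/2! = -1/8.

-1/8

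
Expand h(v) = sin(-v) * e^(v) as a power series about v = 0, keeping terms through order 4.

-v^3/3 - v^2 - v

Write out both Maclaurin series and multiply, keeping only the needed powers.
h(0) = 0
h′(0) = -1
h′′(0) = -2
h′′′(0) = -2
h^(4)(0) = 0
Dividing each by k! gives the coefficients c_0, ..., c_4.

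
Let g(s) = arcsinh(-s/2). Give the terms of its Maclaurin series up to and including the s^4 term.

[s^0] = 0;  [s^1] = -1/2;  [s^2] = 0;  [s^3] = 1/48;  [s^4] = 0.

s^3/48 - s/2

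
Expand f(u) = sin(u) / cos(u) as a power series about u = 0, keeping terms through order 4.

Write the quotient as an unknown series and match coefficients against numerator = denominator · series.
f(0) = 0
f′(0) = 1
f′′(0) = 0
f′′′(0) = 2
f^(4)(0) = 0

u^3/3 + u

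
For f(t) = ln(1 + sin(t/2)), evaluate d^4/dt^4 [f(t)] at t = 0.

-1/8

Let u equal the inner series; expand the outer function in u and truncate.
The coefficient of t^4 in the expansion is -1/192, so f^(4)(0) = 4! * (-1/192) = -1/8.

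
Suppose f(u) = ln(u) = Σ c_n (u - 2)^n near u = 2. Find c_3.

Differentiate repeatedly and evaluate at the center.
So c_3 = f′′′(2)/3! = 1/24.

1/24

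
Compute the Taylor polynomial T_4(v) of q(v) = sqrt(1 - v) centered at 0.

-5*v^4/128 - v^3/16 - v^2/8 - v/2 + 1

Apply the Taylor formula c_k = f^(k)(a)/k!.
[v^0] = 1;  [v^1] = -1/2;  [v^2] = -1/8;  [v^3] = -1/16;  [v^4] = -5/128.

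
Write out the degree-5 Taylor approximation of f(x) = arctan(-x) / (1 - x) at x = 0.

-13*x^5/15 - 2*x^4/3 - 2*x^3/3 - x^2 - x

Expand 1/(denominator) as a geometric series and multiply by the numerator's series.
f(0) = 0
f′(0) = -1
f′′(0) = -2
f′′′(0) = -4
f^(4)(0) = -16
f^(5)(0) = -104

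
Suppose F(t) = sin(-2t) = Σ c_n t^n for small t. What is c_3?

F(0) = 0
F′(0) = -2
F′′(0) = 0
F′′′(0) = 8
So c_3 = F′′′(0)/3! = 4/3.

4/3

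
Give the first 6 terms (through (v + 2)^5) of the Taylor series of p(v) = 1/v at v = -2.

p(-2) = -1/2
p′(-2) = -1/4
p′′(-2) = -1/4
p′′′(-2) = -3/8
p^(4)(-2) = -3/4
p^(5)(-2) = -15/8
Then c_k = p^(k)(-2)/k! gives each Taylor coefficient.

-(v + 2)^5/64 - (v + 2)^4/32 - (v + 2)^3/16 - (v + 2)^2/8 - (v + 2)/4 - 1/2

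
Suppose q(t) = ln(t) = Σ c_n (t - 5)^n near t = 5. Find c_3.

1/375

Compute the successive derivatives at the expansion point and divide by k!.
[(t - 5)^0] = ln(5);  [(t - 5)^1] = 1/5;  [(t - 5)^2] = -1/50;  [(t - 5)^3] = 1/375.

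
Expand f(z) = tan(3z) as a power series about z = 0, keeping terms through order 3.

Differentiate repeatedly and evaluate at the center.

9*z^3 + 3*z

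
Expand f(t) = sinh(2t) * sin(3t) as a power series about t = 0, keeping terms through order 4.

Multiply the two series term by term and collect like powers.
f(0) = 0
f′(0) = 0
f′′(0) = 12
f′′′(0) = 0
f^(4)(0) = -120

-5*t^4 + 6*t^2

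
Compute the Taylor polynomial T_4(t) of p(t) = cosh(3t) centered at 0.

p(0) = 1
p′(0) = 0
p′′(0) = 9
p′′′(0) = 0
p^(4)(0) = 81
Dividing each by k! gives the coefficients c_0, ..., c_4.

27*t^4/8 + 9*t^2/2 + 1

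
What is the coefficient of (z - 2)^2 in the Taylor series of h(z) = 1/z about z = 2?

Use the known series and substitute for the argument.
h(2) = 1/2
h′(2) = -1/4
h′′(2) = 1/4
So c_2 = h′′(2)/2! = 1/8.

1/8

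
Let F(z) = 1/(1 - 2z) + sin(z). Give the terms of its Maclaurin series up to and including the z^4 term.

16*z^4 + 47*z^3/6 + 4*z^2 + 3*z + 1

Expand each term separately and add.
F(0) = 1
F′(0) = 3
F′′(0) = 8
F′′′(0) = 47
F^(4)(0) = 384
Then c_k = F^(k)(0)/k! gives each Taylor coefficient.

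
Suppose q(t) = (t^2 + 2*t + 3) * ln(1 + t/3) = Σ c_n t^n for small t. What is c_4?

Shift and add copies of the series according to the polynomial's terms.

-13/324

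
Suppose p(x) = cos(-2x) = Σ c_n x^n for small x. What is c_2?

p(0) = 1
p′(0) = 0
p′′(0) = -4
The Taylor polynomial is Σ p^(k)(0)/k! · x^k.

-2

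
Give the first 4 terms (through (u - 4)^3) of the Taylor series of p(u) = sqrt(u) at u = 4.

p(4) = 2
p′(4) = 1/4
p′′(4) = -1/32
p′′′(4) = 3/256

(u - 4)^3/512 - (u - 4)^2/64 + (u - 4)/4 + 2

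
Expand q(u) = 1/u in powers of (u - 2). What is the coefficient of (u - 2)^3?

-1/16

Compute the successive derivatives at the expansion point and divide by k!.
q(2) = 1/2
q′(2) = -1/4
q′′(2) = 1/4
q′′′(2) = -3/8
The Taylor polynomial is Σ q^(k)(2)/k! · (u - 2)^k.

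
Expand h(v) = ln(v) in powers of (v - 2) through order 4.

-(v - 2)^4/64 + (v - 2)^3/24 - (v - 2)^2/8 + (v - 2)/2 + ln(2)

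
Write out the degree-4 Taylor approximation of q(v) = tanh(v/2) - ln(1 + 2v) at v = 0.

Expand each term separately and add.
[v^0] = 0;  [v^1] = -3/2;  [v^2] = 2;  [v^3] = -65/24;  [v^4] = 4.

4*v^4 - 65*v^3/24 + 2*v^2 - 3*v/2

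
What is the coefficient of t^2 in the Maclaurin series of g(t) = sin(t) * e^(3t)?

3

Write out both Maclaurin series and multiply, keeping only the needed powers.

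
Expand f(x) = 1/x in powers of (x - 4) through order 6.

f(4) = 1/4
f′(4) = -1/16
f′′(4) = 1/32
f′′′(4) = -3/128
f^(4)(4) = 3/128
f^(5)(4) = -15/512
f^(6)(4) = 45/1024
Then c_k = f^(k)(4)/k! gives each Taylor coefficient.

(x - 4)^6/16384 - (x - 4)^5/4096 + (x - 4)^4/1024 - (x - 4)^3/256 + (x - 4)^2/64 - (x - 4)/16 + 1/4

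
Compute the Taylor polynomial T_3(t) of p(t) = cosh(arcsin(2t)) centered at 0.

Let u equal the inner series; expand the outer function in u and truncate.

2*t^2 + 1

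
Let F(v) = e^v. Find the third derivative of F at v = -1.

e^(-1)

Differentiate repeatedly and evaluate at the center.
From the series, [(v + 1)^3] F = e^(-1)/6; multiply by 3! = 6 to get e^(-1).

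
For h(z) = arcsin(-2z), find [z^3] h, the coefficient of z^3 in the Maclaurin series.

-4/3

[z^0] = 0;  [z^1] = -2;  [z^2] = 0;  [z^3] = -4/3.
So c_3 = h′′′(0)/3! = -4/3.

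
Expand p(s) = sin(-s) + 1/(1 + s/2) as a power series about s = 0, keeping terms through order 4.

Combine the two series term by term.
[s^0] = 1;  [s^1] = -3/2;  [s^2] = 1/4;  [s^3] = 1/24;  [s^4] = 1/16.

s^4/16 + s^3/24 + s^2/4 - 3*s/2 + 1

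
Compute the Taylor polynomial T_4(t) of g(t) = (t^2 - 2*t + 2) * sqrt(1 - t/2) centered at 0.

-21*t^4/1024 - 13*t^3/64 + 23*t^2/16 - 5*t/2 + 2

Distribute the polynomial across the series and collect like powers.
g(0) = 2
g′(0) = -5/2
g′′(0) = 23/8
g′′′(0) = -39/32
g^(4)(0) = -63/128
The Taylor polynomial is Σ g^(k)(0)/k! · t^k.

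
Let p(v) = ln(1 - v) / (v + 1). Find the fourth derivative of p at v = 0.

Use 1/(1 - r) = Σ r^k on the denominator, then take the Cauchy product.
The coefficient of v^4 in the expansion is 7/12, so p^(4)(0) = 4! * (7/12) = 14.

14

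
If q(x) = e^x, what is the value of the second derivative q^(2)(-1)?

The coefficient of (x + 1)^2 in the expansion is e^(-1)/2, so q′′(-1) = 2! * (e^(-1)/2) = e^(-1).

e^(-1)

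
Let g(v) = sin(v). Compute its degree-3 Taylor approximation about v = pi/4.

-sqrt(2)*(v - pi/4)^3/12 - sqrt(2)*(v - pi/4)^2/4 + sqrt(2)*(v - pi/4)/2 + sqrt(2)/2

Differentiate repeatedly and evaluate at the center.
g(pi/4) = sqrt(2)/2
g′(pi/4) = sqrt(2)/2
g′′(pi/4) = -sqrt(2)/2
g′′′(pi/4) = -sqrt(2)/2
Then c_k = g^(k)(pi/4)/k! gives each Taylor coefficient.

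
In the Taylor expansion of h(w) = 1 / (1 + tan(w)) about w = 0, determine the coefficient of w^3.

-4/3

Expand as Σ (-1)^k u^k with u equal to the inner function's series.
[w^0] = 1;  [w^1] = -1;  [w^2] = 1;  [w^3] = -4/3.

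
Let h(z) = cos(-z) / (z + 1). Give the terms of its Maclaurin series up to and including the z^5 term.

-13*z^5/24 + 13*z^4/24 - z^3/2 + z^2/2 - z + 1

Expand 1/(denominator) as a geometric series and multiply by the numerator's series.
h(0) = 1
h′(0) = -1
h′′(0) = 1
h′′′(0) = -3
h^(4)(0) = 13
h^(5)(0) = -65
The Taylor polynomial is Σ h^(k)(0)/k! · z^k.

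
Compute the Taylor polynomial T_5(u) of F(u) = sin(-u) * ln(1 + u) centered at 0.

u^5/6 - u^4/6 + u^3/2 - u^2

Take the Cauchy product of the two expansions.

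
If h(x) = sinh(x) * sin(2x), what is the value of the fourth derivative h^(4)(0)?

Write out both Maclaurin series and multiply, keeping only the needed powers.
The coefficient of x^4 in the expansion is -1, so h^(4)(0) = 4! * (-1) = -24.

-24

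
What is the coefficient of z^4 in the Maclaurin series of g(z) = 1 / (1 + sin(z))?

2/3

Write 1/(1+u) = 1 - u + u^2 - u^3 + ... and substitute the series for u.
g(0) = 1
g′(0) = -1
g′′(0) = 2
g′′′(0) = -5
g^(4)(0) = 16
Then c_k = g^(k)(0)/k! gives each Taylor coefficient.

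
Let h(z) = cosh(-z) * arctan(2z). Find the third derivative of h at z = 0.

-10

Multiply the two series term by term and collect like powers.
From the series, [z^3] h = -5/3; multiply by 3! = 6 to get -10.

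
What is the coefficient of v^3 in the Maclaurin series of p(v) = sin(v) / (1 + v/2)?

Take the Cauchy product of the two expansions.
p(0) = 0
p′(0) = 1
p′′(0) = -1
p′′′(0) = 1/2
The Taylor polynomial is Σ p^(k)(0)/k! · v^k.

1/12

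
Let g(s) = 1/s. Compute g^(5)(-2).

From the series, [(s + 2)^5] g = -1/64; multiply by 5! = 120 to get -15/8.

-15/8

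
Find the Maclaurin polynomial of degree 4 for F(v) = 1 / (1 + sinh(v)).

Expand as Σ (-1)^k u^k with u equal to the inner function's series.
F(0) = 1
F′(0) = -1
F′′(0) = 2
F′′′(0) = -7
F^(4)(0) = 32

4*v^4/3 - 7*v^3/6 + v^2 - v + 1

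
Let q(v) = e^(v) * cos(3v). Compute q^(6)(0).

352

Write out both Maclaurin series and multiply, keeping only the needed powers.
The coefficient of v^6 in the expansion is 22/45, so q^(6)(0) = 6! * (22/45) = 352.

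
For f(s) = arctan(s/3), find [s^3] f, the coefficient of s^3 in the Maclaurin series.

Apply the Taylor formula c_k = f^(k)(a)/k!.
[s^0] = 0;  [s^1] = 1/3;  [s^2] = 0;  [s^3] = -1/81.
So c_3 = f′′′(0)/3! = -1/81.

-1/81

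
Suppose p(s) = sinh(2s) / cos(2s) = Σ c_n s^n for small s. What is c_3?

16/3

Invert the denominator's series and multiply.
[s^0] = 0;  [s^1] = 2;  [s^2] = 0;  [s^3] = 16/3.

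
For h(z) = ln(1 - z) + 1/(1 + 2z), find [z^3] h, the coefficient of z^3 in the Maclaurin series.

Add the two expansions coefficient-wise.
h(0) = 1
h′(0) = -3
h′′(0) = 7
h′′′(0) = -50

-25/3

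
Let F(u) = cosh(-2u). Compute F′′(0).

4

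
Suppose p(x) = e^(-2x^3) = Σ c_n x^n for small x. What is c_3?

Compute the successive derivatives at the expansion point and divide by k!.
[x^0] = 1;  [x^1] = 0;  [x^2] = 0;  [x^3] = -2.

-2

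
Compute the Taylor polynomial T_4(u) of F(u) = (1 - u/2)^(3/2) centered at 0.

Apply the Taylor formula c_k = f^(k)(a)/k!.
F(0) = 1
F′(0) = -3/4
F′′(0) = 3/16
F′′′(0) = 3/64
F^(4)(0) = 9/256
The Taylor polynomial is Σ F^(k)(0)/k! · u^k.

3*u^4/2048 + u^3/128 + 3*u^2/32 - 3*u/4 + 1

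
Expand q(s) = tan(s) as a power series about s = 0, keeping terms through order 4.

Apply the Taylor formula c_k = f^(k)(a)/k!.

s^3/3 + s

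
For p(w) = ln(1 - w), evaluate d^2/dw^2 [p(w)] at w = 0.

-1

The coefficient of w^2 in the expansion is -1/2, so p′′(0) = 2! * (-1/2) = -1.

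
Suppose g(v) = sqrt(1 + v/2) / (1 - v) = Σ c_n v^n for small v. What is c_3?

157/128

Multiply the two series term by term and collect like powers.
So c_3 = g′′′(0)/3! = 157/128.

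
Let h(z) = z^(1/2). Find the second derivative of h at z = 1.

-1/4

Apply the Taylor formula c_k = f^(k)(a)/k!.
From the series, [(z - 1)^2] h = -1/8; multiply by 2! = 2 to get -1/4.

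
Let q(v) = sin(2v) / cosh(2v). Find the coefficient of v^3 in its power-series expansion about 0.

Divide the numerator series by the denominator series (power-series long division).

-16/3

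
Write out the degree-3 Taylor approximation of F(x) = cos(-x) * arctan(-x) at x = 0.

5*x^3/6 - x

Multiply the two series term by term and collect like powers.
F(0) = 0
F′(0) = -1
F′′(0) = 0
F′′′(0) = 5
Dividing each by k! gives the coefficients c_0, ..., c_3.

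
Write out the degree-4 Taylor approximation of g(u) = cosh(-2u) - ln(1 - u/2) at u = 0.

Expand each term separately and add.
[u^0] = 1;  [u^1] = 1/2;  [u^2] = 17/8;  [u^3] = 1/24;  [u^4] = 131/192.

131*u^4/192 + u^3/24 + 17*u^2/8 + u/2 + 1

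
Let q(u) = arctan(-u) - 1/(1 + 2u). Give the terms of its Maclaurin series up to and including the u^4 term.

Add the two expansions coefficient-wise.
[u^0] = -1;  [u^1] = 1;  [u^2] = -4;  [u^3] = 25/3;  [u^4] = -16.

-16*u^4 + 25*u^3/3 - 4*u^2 + u - 1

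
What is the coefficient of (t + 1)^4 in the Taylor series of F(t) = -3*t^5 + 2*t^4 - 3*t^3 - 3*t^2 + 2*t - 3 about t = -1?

17

F(-1) = 0
F′(-1) = -24
F′′(-1) = 96
F′′′(-1) = -246
F^(4)(-1) = 408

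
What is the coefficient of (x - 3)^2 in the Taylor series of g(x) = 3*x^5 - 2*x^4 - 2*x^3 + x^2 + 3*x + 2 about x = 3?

[(x - 3)^0] = 533;  [(x - 3)^1] = 954;  [(x - 3)^2] = 685.

685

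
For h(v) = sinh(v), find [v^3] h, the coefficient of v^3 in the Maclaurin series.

Compute the successive derivatives at the expansion point and divide by k!.
h(0) = 0
h′(0) = 1
h′′(0) = 0
h′′′(0) = 1
Then c_k = h^(k)(0)/k! gives each Taylor coefficient.

1/6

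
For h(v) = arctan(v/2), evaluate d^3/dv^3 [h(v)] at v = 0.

From the series, [v^3] h = -1/24; multiply by 3! = 6 to get -1/4.

-1/4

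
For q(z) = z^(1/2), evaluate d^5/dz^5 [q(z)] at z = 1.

The coefficient of (z - 1)^5 in the expansion is 7/256, so q^(5)(1) = 5! * (7/256) = 105/32.

105/32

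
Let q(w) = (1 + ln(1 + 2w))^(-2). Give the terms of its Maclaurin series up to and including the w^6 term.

Substitute the inner expansion into the outer series and collect powers.
q(0) = 1
q′(0) = -4
q′′(0) = 32
q′′′(0) = -368
q^(4)(0) = 5472
q^(5)(0) = -99456
q^(6)(0) = 2132736
Then c_k = q^(k)(0)/k! gives each Taylor coefficient.

44432*w^6/15 - 4144*w^5/5 + 228*w^4 - 184*w^3/3 + 16*w^2 - 4*w + 1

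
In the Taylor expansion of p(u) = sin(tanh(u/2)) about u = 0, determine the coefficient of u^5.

Plug the Maclaurin series of the inner function into that of the outer and collect terms.
p(0) = 0
p′(0) = 1/2
p′′(0) = 0
p′′′(0) = -3/8
p^(4)(0) = 0
p^(5)(0) = 37/32

37/3840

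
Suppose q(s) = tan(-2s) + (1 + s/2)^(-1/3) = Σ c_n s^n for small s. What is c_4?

Combine the two series term by term.
q(0) = 1
q′(0) = -13/6
q′′(0) = 1/9
q′′′(0) = -871/54
q^(4)(0) = 35/162
Dividing each by k! gives the coefficients c_0, ..., c_4.

35/3888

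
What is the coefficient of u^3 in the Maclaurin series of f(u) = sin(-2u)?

Differentiate repeatedly and evaluate at the center.

4/3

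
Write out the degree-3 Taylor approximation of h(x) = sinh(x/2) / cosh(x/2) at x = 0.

Write the quotient as an unknown series and match coefficients against numerator = denominator · series.

-x^3/24 + x/2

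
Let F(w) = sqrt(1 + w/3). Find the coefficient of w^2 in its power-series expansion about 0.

[w^0] = 1;  [w^1] = 1/6;  [w^2] = -1/72.

-1/72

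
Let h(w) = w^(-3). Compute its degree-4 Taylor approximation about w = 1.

15*(w - 1)^4 - 10*(w - 1)^3 + 6*(w - 1)^2 - 3*(w - 1) + 1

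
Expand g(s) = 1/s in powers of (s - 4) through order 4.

(s - 4)^4/1024 - (s - 4)^3/256 + (s - 4)^2/64 - (s - 4)/16 + 1/4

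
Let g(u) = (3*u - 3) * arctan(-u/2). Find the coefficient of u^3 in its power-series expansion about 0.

-1/8

Distribute the polynomial across the series and collect like powers.
[u^0] = 0;  [u^1] = 3/2;  [u^2] = -3/2;  [u^3] = -1/8.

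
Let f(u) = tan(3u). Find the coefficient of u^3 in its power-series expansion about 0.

f(0) = 0
f′(0) = 3
f′′(0) = 0
f′′′(0) = 54
Dividing each by k! gives the coefficients c_0, ..., c_3.

9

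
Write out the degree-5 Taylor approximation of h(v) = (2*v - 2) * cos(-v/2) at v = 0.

v^5/192 - v^4/192 - v^3/4 + v^2/4 + 2*v - 2

Distribute the polynomial across the series and collect like powers.
h(0) = -2
h′(0) = 2
h′′(0) = 1/2
h′′′(0) = -3/2
h^(4)(0) = -1/8
h^(5)(0) = 5/8
The Taylor polynomial is Σ h^(k)(0)/k! · v^k.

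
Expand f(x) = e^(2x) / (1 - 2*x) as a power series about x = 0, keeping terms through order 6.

7828*x^6/45 + 1304*x^5/15 + 130*x^4/3 + 64*x^3/3 + 10*x^2 + 4*x + 1

Multiply the numerator's expansion by the denominator's geometric series.
[x^0] = 1;  [x^1] = 4;  [x^2] = 10;  [x^3] = 64/3;  [x^4] = 130/3;  [x^5] = 1304/15;  [x^6] = 7828/45.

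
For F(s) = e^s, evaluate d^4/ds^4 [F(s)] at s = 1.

e

The coefficient of (s - 1)^4 in the expansion is e/24, so F^(4)(1) = 4! * (e/24) = e.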